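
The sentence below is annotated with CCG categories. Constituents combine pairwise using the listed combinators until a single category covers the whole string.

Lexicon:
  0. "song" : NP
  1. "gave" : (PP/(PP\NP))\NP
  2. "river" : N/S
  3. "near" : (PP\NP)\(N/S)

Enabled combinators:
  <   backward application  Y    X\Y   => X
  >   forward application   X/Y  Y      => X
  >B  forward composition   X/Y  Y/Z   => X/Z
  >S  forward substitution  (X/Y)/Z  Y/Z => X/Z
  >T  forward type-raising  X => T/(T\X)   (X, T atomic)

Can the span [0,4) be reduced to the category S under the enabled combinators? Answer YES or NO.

NO

NP (PP/(PP\NP))\NP N/S (PP\NP)\(N/S)
CKY chart[0,4] = {N/(N\PP), NP/(NP\PP), PP, PP/(PP\PP), S/(S\PP)}; S ∉ chart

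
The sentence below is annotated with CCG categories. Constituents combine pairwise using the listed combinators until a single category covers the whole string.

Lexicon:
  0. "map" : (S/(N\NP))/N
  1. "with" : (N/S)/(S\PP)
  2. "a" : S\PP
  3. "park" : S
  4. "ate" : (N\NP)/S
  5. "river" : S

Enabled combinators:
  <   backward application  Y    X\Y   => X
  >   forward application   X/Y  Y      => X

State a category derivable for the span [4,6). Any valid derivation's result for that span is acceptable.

[0,6] S   >
  [0,4] S/(N\NP)   >
    [0,1] "map" : (S/(N\NP))/N
    [1,4] N   >
      [1,3] N/S   >
        [1,2] "with" : (N/S)/(S\PP)
        [2,3] "a" : S\PP
      [3,4] "park" : S
  [4,6] N\NP   >
    [4,5] "ate" : (N\NP)/S
    [5,6] "river" : S

N\NP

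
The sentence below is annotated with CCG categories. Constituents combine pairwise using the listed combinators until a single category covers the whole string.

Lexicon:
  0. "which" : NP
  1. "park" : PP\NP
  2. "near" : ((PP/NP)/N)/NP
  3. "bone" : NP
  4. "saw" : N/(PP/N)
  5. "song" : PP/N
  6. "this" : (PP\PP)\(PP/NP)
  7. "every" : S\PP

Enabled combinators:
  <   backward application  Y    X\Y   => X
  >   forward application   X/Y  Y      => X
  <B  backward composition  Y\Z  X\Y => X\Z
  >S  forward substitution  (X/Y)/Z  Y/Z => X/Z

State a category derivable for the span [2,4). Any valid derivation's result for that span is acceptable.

[0,8] S   <
  [0,2] PP   <
    [0,1] "which" : NP
    [1,2] "park" : PP\NP
  [2,8] S\PP   <B
    [2,7] PP\PP   <
      [2,6] PP/NP   >
        [2,4] (PP/NP)/N   >
          [2,3] "near" : ((PP/NP)/N)/NP
          [3,4] "bone" : NP
        [4,6] N   >
          [4,5] "saw" : N/(PP/N)
          [5,6] "song" : PP/N
      [6,7] "this" : (PP\PP)\(PP/NP)
    [7,8] "every" : S\PP

(PP/NP)/N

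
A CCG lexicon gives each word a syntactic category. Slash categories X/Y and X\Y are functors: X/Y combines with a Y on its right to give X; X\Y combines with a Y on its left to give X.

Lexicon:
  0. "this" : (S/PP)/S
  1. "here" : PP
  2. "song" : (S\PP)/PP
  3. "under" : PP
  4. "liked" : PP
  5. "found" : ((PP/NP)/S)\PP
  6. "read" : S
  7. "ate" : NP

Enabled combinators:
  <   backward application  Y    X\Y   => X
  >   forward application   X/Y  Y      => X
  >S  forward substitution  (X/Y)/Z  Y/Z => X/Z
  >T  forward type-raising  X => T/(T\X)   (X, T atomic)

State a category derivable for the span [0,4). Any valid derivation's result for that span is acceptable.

[0,8] S   >
  [0,4] S/PP   >
    [0,1] "this" : (S/PP)/S
    [1,4] S   <
      [1,2] "here" : PP
      [2,4] S\PP   >
        [2,3] "song" : (S\PP)/PP
        [3,4] "under" : PP
  [4,8] PP   >
    [4,7] PP/NP   >
      [4,6] (PP/NP)/S   <
        [4,5] "liked" : PP
        [5,6] "found" : ((PP/NP)/S)\PP
      [6,7] "read" : S
    [7,8] "ate" : NP

S/PP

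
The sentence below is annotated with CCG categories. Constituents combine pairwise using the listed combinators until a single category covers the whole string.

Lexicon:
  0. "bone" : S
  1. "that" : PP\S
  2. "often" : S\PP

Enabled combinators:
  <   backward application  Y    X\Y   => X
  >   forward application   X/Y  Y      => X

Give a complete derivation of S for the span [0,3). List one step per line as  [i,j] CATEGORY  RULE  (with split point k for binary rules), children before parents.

[0,3] S   <
  [0,2] PP   <
    [0,1] "bone" : S
    [1,2] "that" : PP\S
  [2,3] "often" : S\PP

[0,1] S  lex  "bone"
[1,2] PP\S  lex  "that"
[0,2] PP  <  k=1
[2,3] S\PP  lex  "often"
[0,3] S  <  k=2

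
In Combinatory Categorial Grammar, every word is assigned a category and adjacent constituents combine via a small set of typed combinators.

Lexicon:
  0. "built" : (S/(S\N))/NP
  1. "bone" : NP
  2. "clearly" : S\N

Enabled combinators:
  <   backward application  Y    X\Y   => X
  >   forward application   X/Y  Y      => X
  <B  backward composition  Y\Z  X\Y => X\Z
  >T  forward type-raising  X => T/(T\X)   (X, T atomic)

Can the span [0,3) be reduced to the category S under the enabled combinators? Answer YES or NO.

[0,3] S   >
  [0,2] S/(S\N)   >
    [0,1] "built" : (S/(S\N))/NP
    [1,2] "bone" : NP
  [2,3] "clearly" : S\N

YES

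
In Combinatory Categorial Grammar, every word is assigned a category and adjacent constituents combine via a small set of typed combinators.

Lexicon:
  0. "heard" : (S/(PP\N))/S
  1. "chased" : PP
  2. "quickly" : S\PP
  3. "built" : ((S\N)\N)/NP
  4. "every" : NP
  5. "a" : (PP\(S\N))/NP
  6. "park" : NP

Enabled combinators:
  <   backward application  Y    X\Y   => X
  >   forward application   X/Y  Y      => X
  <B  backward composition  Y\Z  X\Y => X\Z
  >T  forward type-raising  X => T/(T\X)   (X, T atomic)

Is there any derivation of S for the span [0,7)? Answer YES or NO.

YES

[0,7] S   >
  [0,3] S/(PP\N)   >
    [0,1] "heard" : (S/(PP\N))/S
    [1,3] S   <
      [1,2] "chased" : PP
      [2,3] "quickly" : S\PP
  [3,7] PP\N   <B
    [3,5] (S\N)\N   >
      [3,4] "built" : ((S\N)\N)/NP
      [4,5] "every" : NP
    [5,7] PP\(S\N)   >
      [5,6] "a" : (PP\(S\N))/NP
      [6,7] "park" : NP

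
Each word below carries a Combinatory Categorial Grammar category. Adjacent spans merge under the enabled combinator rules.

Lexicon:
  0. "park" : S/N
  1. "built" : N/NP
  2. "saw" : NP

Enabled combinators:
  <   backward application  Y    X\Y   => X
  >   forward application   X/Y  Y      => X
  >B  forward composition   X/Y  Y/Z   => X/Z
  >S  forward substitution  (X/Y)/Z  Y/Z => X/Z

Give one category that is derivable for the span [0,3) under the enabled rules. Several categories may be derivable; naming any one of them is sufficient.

S

[0,3] S   >
  [0,1] "park" : S/N
  [1,3] N   >
    [1,2] "built" : N/NP
    [2,3] "saw" : NP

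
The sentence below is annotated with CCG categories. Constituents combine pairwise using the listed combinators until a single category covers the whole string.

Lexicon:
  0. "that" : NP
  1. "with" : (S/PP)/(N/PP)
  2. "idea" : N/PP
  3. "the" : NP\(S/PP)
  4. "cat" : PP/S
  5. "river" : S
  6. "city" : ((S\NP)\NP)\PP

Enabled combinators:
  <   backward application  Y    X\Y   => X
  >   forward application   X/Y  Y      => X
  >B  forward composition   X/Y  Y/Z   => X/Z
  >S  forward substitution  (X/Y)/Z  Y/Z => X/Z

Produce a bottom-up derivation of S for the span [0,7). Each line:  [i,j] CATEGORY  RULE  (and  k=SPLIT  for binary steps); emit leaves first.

[0,7] S   <
  [0,1] "that" : NP
  [1,7] S\NP   <
    [1,4] NP   <
      [1,3] S/PP   >
        [1,2] "with" : (S/PP)/(N/PP)
        [2,3] "idea" : N/PP
      [3,4] "the" : NP\(S/PP)
    [4,7] (S\NP)\NP   <
      [4,6] PP   >
        [4,5] "cat" : PP/S
        [5,6] "river" : S
      [6,7] "city" : ((S\NP)\NP)\PP

[0,1] NP  lex  "that"
[1,2] (S/PP)/(N/PP)  lex  "with"
[2,3] N/PP  lex  "idea"
[1,3] S/PP  >  k=2
[3,4] NP\(S/PP)  lex  "the"
[1,4] NP  <  k=3
[4,5] PP/S  lex  "cat"
[5,6] S  lex  "river"
[4,6] PP  >  k=5
[6,7] ((S\NP)\NP)\PP  lex  "city"
[4,7] (S\NP)\NP  <  k=6
[1,7] S\NP  <  k=4
[0,7] S  <  k=1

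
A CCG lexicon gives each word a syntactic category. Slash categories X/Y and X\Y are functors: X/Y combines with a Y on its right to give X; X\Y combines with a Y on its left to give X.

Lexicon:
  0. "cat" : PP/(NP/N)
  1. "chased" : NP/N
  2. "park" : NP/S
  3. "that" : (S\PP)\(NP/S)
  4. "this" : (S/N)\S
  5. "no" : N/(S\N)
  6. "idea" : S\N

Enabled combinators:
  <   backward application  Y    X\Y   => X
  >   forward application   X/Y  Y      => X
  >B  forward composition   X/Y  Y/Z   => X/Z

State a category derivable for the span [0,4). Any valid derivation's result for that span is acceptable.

[0,7] S   >
  [0,5] S/N   <
    [0,4] S   <
      [0,2] PP   >
        [0,1] "cat" : PP/(NP/N)
        [1,2] "chased" : NP/N
      [2,4] S\PP   <
        [2,3] "park" : NP/S
        [3,4] "that" : (S\PP)\(NP/S)
    [4,5] "this" : (S/N)\S
  [5,7] N   >
    [5,6] "no" : N/(S\N)
    [6,7] "idea" : S\N

S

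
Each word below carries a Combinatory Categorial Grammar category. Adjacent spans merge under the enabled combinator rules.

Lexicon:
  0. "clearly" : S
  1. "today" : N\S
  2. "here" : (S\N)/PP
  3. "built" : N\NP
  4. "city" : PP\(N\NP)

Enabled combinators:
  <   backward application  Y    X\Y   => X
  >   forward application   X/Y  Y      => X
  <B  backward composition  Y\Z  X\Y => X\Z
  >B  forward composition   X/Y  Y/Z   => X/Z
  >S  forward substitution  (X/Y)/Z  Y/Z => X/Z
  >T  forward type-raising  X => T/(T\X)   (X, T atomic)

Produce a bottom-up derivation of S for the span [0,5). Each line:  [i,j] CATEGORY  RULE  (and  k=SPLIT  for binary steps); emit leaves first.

[0,5] S   <
  [0,2] N   >
    [0,1] N/(N\S)   >T
      [0,1] "clearly" : S
    [1,2] "today" : N\S
  [2,5] S\N   >
    [2,3] "here" : (S\N)/PP
    [3,5] PP   <
      [3,4] "built" : N\NP
      [4,5] "city" : PP\(N\NP)

[0,1] S  lex  "clearly"
[0,1] N/(N\S)  >T
[1,2] N\S  lex  "today"
[0,2] N  >  k=1
[2,3] (S\N)/PP  lex  "here"
[3,4] N\NP  lex  "built"
[4,5] PP\(N\NP)  lex  "city"
[3,5] PP  <  k=4
[2,5] S\N  >  k=3
[0,5] S  <  k=2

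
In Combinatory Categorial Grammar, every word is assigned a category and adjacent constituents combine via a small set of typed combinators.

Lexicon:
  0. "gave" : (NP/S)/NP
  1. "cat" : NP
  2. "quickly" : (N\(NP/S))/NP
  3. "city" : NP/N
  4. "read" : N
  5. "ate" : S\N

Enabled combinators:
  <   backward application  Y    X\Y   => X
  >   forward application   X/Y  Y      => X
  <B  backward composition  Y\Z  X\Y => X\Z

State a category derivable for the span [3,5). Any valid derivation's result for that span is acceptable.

NP

[0,6] S   <
  [0,5] N   <
    [0,2] NP/S   >
      [0,1] "gave" : (NP/S)/NP
      [1,2] "cat" : NP
    [2,5] N\(NP/S)   >
      [2,3] "quickly" : (N\(NP/S))/NP
      [3,5] NP   >
        [3,4] "city" : NP/N
        [4,5] "read" : N
  [5,6] "ate" : S\N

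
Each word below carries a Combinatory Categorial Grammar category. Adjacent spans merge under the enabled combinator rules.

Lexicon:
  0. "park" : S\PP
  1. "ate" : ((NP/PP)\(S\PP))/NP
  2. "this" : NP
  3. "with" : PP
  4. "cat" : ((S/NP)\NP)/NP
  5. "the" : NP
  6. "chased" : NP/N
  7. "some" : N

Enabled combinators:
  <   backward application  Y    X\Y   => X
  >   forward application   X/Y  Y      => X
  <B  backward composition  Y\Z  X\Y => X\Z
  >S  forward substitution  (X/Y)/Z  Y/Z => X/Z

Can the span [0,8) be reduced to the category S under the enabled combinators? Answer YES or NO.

YES

[0,8] S   >
  [0,6] S/NP   <
    [0,4] NP   >
      [0,3] NP/PP   <
        [0,1] "park" : S\PP
        [1,3] (NP/PP)\(S\PP)   >
          [1,2] "ate" : ((NP/PP)\(S\PP))/NP
          [2,3] "this" : NP
      [3,4] "with" : PP
    [4,6] (S/NP)\NP   >
      [4,5] "cat" : ((S/NP)\NP)/NP
      [5,6] "the" : NP
  [6,8] NP   >
    [6,7] "chased" : NP/N
    [7,8] "some" : N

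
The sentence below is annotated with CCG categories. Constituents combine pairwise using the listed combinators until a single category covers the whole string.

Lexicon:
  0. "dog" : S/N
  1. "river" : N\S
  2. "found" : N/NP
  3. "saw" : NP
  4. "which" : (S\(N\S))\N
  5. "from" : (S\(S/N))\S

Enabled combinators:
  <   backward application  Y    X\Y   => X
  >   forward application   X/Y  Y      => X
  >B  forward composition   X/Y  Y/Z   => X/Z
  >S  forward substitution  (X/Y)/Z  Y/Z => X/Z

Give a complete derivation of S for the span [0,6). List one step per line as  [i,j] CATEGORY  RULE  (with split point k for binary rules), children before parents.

[0,6] S   <
  [0,1] "dog" : S/N
  [1,6] S\(S/N)   <
    [1,5] S   <
      [1,2] "river" : N\S
      [2,5] S\(N\S)   <
        [2,4] N   >
          [2,3] "found" : N/NP
          [3,4] "saw" : NP
        [4,5] "which" : (S\(N\S))\N
    [5,6] "from" : (S\(S/N))\S

[0,1] S/N  lex  "dog"
[1,2] N\S  lex  "river"
[2,3] N/NP  lex  "found"
[3,4] NP  lex  "saw"
[2,4] N  >  k=3
[4,5] (S\(N\S))\N  lex  "which"
[2,5] S\(N\S)  <  k=4
[1,5] S  <  k=2
[5,6] (S\(S/N))\S  lex  "from"
[1,6] S\(S/N)  <  k=5
[0,6] S  <  k=1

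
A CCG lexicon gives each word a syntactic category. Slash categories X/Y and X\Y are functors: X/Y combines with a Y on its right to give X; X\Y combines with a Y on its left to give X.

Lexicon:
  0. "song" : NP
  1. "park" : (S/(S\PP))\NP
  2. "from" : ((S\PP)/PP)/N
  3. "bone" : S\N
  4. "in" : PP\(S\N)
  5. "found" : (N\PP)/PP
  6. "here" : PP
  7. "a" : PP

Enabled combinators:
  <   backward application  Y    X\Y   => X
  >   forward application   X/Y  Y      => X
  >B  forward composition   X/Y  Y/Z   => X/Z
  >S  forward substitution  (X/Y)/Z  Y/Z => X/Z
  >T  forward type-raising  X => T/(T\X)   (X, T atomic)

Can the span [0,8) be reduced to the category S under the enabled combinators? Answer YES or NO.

[0,8] S   >
  [0,2] S/(S\PP)   <
    [0,1] "song" : NP
    [1,2] "park" : (S/(S\PP))\NP
  [2,8] S\PP   >
    [2,7] (S\PP)/PP   >
      [2,3] "from" : ((S\PP)/PP)/N
      [3,7] N   <
        [3,5] PP   <
          [3,4] "bone" : S\N
          [4,5] "in" : PP\(S\N)
        [5,7] N\PP   >
          [5,6] "found" : (N\PP)/PP
          [6,7] "here" : PP
    [7,8] "a" : PP

YES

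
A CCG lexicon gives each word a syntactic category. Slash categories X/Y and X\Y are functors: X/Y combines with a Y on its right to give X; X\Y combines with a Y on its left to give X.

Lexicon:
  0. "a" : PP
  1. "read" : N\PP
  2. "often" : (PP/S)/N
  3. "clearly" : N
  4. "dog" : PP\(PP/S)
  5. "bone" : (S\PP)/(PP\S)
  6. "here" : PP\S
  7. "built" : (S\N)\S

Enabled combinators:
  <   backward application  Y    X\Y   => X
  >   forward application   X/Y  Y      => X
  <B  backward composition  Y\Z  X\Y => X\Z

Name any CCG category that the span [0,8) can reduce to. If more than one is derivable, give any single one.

[0,8] S   <
  [0,1] "a" : PP
  [1,8] S\PP   <B
    [1,2] "read" : N\PP
    [2,8] S\N   <
      [2,7] S   <
        [2,5] PP   <
          [2,4] PP/S   >
            [2,3] "often" : (PP/S)/N
            [3,4] "clearly" : N
          [4,5] "dog" : PP\(PP/S)
        [5,7] S\PP   >
          [5,6] "bone" : (S\PP)/(PP\S)
          [6,7] "here" : PP\S
      [7,8] "built" : (S\N)\S

S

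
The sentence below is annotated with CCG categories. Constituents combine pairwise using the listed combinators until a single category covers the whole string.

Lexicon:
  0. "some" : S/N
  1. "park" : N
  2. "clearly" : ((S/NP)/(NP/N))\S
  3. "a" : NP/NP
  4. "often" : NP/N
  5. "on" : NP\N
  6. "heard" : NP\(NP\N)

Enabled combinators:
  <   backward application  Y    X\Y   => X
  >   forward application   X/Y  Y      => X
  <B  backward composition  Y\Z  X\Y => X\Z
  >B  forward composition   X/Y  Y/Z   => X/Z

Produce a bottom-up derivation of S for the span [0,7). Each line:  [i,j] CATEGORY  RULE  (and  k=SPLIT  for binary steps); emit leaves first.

[0,1] S/N  lex  "some"
[1,2] N  lex  "park"
[0,2] S  >  k=1
[2,3] ((S/NP)/(NP/N))\S  lex  "clearly"
[0,3] (S/NP)/(NP/N)  <  k=2
[3,4] NP/NP  lex  "a"
[4,5] NP/N  lex  "often"
[3,5] NP/N  >B  k=4
[0,5] S/NP  >  k=3
[5,6] NP\N  lex  "on"
[6,7] NP\(NP\N)  lex  "heard"
[5,7] NP  <  k=6
[0,7] S  >  k=5

[0,7] S   >
  [0,5] S/NP   >
    [0,3] (S/NP)/(NP/N)   <
      [0,2] S   >
        [0,1] "some" : S/N
        [1,2] "park" : N
      [2,3] "clearly" : ((S/NP)/(NP/N))\S
    [3,5] NP/N   >B
      [3,4] "a" : NP/NP
      [4,5] "often" : NP/N
  [5,7] NP   <
    [5,6] "on" : NP\N
    [6,7] "heard" : NP\(NP\N)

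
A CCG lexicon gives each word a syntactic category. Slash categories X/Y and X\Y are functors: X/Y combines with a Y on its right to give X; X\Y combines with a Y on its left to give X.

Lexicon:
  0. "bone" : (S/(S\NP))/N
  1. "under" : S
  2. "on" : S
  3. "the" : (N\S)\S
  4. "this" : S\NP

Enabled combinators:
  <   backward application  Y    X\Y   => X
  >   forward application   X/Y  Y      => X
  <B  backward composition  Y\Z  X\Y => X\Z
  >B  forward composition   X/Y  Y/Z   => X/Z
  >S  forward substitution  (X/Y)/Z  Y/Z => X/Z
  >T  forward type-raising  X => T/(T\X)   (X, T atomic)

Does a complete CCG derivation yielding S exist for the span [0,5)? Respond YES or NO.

YES

[0,5] S   >
  [0,4] S/(S\NP)   >
    [0,1] "bone" : (S/(S\NP))/N
    [1,4] N   >
      [1,2] N/(N\S)   >T
        [1,2] "under" : S
      [2,4] N\S   <
        [2,3] "on" : S
        [3,4] "the" : (N\S)\S
  [4,5] "this" : S\NP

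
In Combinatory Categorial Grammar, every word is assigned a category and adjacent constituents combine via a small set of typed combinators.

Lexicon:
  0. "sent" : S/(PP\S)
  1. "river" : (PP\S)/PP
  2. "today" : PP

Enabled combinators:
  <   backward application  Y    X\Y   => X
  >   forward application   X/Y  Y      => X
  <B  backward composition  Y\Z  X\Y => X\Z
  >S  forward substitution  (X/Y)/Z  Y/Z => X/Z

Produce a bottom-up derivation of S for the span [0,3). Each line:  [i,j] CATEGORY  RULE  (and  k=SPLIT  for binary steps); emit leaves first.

[0,3] S   >
  [0,1] "sent" : S/(PP\S)
  [1,3] PP\S   >
    [1,2] "river" : (PP\S)/PP
    [2,3] "today" : PP

[0,1] S/(PP\S)  lex  "sent"
[1,2] (PP\S)/PP  lex  "river"
[2,3] PP  lex  "today"
[1,3] PP\S  >  k=2
[0,3] S  >  k=1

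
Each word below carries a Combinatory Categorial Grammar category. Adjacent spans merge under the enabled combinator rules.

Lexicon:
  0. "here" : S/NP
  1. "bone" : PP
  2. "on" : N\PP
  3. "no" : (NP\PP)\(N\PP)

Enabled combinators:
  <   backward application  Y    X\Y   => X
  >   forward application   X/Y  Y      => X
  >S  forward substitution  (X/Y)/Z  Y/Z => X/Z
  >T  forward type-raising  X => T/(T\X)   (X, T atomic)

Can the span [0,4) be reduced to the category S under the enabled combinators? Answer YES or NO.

[0,4] S   >
  [0,1] "here" : S/NP
  [1,4] NP   >
    [1,2] NP/(NP\PP)   >T
      [1,2] "bone" : PP
    [2,4] NP\PP   <
      [2,3] "on" : N\PP
      [3,4] "no" : (NP\PP)\(N\PP)

YES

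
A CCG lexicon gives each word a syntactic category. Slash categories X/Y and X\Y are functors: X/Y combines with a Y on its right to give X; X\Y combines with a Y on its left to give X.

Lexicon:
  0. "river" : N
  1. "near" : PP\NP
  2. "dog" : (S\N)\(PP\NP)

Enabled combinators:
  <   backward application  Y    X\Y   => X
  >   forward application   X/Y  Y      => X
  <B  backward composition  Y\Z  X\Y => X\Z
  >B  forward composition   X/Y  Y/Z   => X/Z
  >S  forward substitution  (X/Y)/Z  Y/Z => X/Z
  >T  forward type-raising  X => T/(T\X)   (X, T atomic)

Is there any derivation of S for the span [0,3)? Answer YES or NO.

[0,3] S   <
  [0,1] "river" : N
  [1,3] S\N   <
    [1,2] "near" : PP\NP
    [2,3] "dog" : (S\N)\(PP\NP)

YES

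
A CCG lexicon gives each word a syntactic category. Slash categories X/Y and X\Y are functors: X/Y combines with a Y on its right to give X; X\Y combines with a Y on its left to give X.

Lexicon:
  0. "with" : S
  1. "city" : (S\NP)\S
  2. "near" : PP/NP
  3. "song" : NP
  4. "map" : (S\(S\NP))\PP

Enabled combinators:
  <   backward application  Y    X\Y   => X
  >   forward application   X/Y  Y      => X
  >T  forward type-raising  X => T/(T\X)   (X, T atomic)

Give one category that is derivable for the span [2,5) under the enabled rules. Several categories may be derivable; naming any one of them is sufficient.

S\(S\NP)

[0,5] S   <
  [0,2] S\NP   <
    [0,1] "with" : S
    [1,2] "city" : (S\NP)\S
  [2,5] S\(S\NP)   <
    [2,4] PP   >
      [2,3] "near" : PP/NP
      [3,4] "song" : NP
    [4,5] "map" : (S\(S\NP))\PP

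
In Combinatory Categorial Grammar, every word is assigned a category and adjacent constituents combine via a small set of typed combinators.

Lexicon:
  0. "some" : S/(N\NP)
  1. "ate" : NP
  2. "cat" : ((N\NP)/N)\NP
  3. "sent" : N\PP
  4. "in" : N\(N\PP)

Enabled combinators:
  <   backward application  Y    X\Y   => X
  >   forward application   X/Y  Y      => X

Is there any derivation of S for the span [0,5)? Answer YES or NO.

YES

[0,5] S   >
  [0,1] "some" : S/(N\NP)
  [1,5] N\NP   >
    [1,3] (N\NP)/N   <
      [1,2] "ate" : NP
      [2,3] "cat" : ((N\NP)/N)\NP
    [3,5] N   <
      [3,4] "sent" : N\PP
      [4,5] "in" : N\(N\PP)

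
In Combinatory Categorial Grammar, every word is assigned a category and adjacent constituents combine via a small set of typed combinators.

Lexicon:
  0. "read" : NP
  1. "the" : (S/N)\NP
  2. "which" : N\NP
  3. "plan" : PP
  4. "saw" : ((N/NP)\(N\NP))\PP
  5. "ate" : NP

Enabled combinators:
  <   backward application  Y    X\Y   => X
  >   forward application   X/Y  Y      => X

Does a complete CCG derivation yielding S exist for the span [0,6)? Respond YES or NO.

[0,6] S   >
  [0,2] S/N   <
    [0,1] "read" : NP
    [1,2] "the" : (S/N)\NP
  [2,6] N   >
    [2,5] N/NP   <
      [2,3] "which" : N\NP
      [3,5] (N/NP)\(N\NP)   <
        [3,4] "plan" : PP
        [4,5] "saw" : ((N/NP)\(N\NP))\PP
    [5,6] "ate" : NP

YES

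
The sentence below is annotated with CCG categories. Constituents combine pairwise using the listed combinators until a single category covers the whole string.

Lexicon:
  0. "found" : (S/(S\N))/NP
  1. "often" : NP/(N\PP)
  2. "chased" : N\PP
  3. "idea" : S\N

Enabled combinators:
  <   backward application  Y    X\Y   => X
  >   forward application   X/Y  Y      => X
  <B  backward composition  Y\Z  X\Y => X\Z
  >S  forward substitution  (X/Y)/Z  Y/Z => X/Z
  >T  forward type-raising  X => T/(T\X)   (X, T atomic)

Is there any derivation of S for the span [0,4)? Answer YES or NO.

YES

[0,4] S   >
  [0,3] S/(S\N)   >
    [0,1] "found" : (S/(S\N))/NP
    [1,3] NP   >
      [1,2] "often" : NP/(N\PP)
      [2,3] "chased" : N\PP
  [3,4] "idea" : S\N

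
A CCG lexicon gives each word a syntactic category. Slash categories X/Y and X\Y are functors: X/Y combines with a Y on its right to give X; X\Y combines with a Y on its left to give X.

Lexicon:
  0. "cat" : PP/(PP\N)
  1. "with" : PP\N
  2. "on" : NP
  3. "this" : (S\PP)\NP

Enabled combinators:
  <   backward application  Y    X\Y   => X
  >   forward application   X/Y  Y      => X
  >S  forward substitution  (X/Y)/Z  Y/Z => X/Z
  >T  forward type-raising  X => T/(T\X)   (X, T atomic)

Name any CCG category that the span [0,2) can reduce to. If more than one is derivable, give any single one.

[0,4] S   <
  [0,2] PP   >
    [0,1] "cat" : PP/(PP\N)
    [1,2] "with" : PP\N
  [2,4] S\PP   <
    [2,3] "on" : NP
    [3,4] "this" : (S\PP)\NP

PP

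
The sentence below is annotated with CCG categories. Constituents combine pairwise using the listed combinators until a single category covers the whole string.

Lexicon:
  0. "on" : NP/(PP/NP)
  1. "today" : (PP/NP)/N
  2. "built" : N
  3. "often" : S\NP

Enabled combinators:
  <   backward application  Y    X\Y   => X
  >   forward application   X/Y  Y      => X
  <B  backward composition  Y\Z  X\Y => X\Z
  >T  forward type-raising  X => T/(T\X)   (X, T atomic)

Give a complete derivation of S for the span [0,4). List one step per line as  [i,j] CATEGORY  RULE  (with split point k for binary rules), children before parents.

[0,4] S   <
  [0,3] NP   >
    [0,1] "on" : NP/(PP/NP)
    [1,3] PP/NP   >
      [1,2] "today" : (PP/NP)/N
      [2,3] "built" : N
  [3,4] "often" : S\NP

[0,1] NP/(PP/NP)  lex  "on"
[1,2] (PP/NP)/N  lex  "today"
[2,3] N  lex  "built"
[1,3] PP/NP  >  k=2
[0,3] NP  >  k=1
[3,4] S\NP  lex  "often"
[0,4] S  <  k=3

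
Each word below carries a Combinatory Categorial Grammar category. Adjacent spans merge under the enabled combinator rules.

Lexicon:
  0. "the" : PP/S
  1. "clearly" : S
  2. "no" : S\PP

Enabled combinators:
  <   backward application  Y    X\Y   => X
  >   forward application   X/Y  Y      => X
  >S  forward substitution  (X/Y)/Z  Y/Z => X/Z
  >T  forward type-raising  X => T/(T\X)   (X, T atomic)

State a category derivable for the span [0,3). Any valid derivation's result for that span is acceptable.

[0,3] S   <
  [0,2] PP   >
    [0,1] "the" : PP/S
    [1,2] "clearly" : S
  [2,3] "no" : S\PP

S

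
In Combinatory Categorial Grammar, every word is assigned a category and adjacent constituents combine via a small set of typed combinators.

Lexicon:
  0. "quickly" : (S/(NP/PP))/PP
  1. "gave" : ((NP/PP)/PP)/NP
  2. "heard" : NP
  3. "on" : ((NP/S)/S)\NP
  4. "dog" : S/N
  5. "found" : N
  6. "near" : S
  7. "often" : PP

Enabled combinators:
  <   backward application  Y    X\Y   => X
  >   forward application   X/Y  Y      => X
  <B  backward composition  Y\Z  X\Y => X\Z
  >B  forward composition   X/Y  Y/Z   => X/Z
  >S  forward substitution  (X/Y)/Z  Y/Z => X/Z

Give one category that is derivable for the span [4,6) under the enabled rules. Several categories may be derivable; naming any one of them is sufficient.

[0,8] S   >
  [0,7] S/PP   >S
    [0,1] "quickly" : (S/(NP/PP))/PP
    [1,7] (NP/PP)/PP   >
      [1,2] "gave" : ((NP/PP)/PP)/NP
      [2,7] NP   >
        [2,6] NP/S   >
          [2,4] (NP/S)/S   <
            [2,3] "heard" : NP
            [3,4] "on" : ((NP/S)/S)\NP
          [4,6] S   >
            [4,5] "dog" : S/N
            [5,6] "found" : N
        [6,7] "near" : S
  [7,8] "often" : PP

S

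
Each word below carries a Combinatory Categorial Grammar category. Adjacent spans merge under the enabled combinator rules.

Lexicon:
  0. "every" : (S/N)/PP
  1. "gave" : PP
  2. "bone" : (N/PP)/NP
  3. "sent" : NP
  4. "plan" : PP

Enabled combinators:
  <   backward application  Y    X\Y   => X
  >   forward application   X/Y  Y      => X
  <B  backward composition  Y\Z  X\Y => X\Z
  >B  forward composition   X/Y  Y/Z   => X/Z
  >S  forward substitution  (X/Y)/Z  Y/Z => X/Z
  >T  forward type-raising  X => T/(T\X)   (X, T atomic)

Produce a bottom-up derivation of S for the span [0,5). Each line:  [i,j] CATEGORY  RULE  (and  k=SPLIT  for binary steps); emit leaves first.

[0,1] (S/N)/PP  lex  "every"
[1,2] PP  lex  "gave"
[0,2] S/N  >  k=1
[2,3] (N/PP)/NP  lex  "bone"
[3,4] NP  lex  "sent"
[2,4] N/PP  >  k=3
[4,5] PP  lex  "plan"
[2,5] N  >  k=4
[0,5] S  >  k=2

[0,5] S   >
  [0,2] S/N   >
    [0,1] "every" : (S/N)/PP
    [1,2] "gave" : PP
  [2,5] N   >
    [2,4] N/PP   >
      [2,3] "bone" : (N/PP)/NP
      [3,4] "sent" : NP
    [4,5] "plan" : PP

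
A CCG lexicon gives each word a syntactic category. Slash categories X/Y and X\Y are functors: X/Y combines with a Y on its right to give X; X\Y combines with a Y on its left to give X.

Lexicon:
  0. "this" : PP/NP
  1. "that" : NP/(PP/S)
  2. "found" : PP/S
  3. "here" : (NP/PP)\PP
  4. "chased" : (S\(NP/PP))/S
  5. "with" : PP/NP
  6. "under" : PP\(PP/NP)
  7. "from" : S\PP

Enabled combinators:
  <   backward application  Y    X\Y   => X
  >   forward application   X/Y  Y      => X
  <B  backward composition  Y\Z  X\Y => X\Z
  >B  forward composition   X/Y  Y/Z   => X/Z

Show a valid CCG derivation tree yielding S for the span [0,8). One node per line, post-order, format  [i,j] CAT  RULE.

[0,1] PP/NP  lex  "this"
[1,2] NP/(PP/S)  lex  "that"
[2,3] PP/S  lex  "found"
[1,3] NP  >  k=2
[0,3] PP  >  k=1
[3,4] (NP/PP)\PP  lex  "here"
[0,4] NP/PP  <  k=3
[4,5] (S\(NP/PP))/S  lex  "chased"
[5,6] PP/NP  lex  "with"
[6,7] PP\(PP/NP)  lex  "under"
[5,7] PP  <  k=6
[7,8] S\PP  lex  "from"
[5,8] S  <  k=7
[4,8] S\(NP/PP)  >  k=5
[0,8] S  <  k=4

[0,8] S   <
  [0,4] NP/PP   <
    [0,3] PP   >
      [0,1] "this" : PP/NP
      [1,3] NP   >
        [1,2] "that" : NP/(PP/S)
        [2,3] "found" : PP/S
    [3,4] "here" : (NP/PP)\PP
  [4,8] S\(NP/PP)   >
    [4,5] "chased" : (S\(NP/PP))/S
    [5,8] S   <
      [5,7] PP   <
        [5,6] "with" : PP/NP
        [6,7] "under" : PP\(PP/NP)
      [7,8] "from" : S\PP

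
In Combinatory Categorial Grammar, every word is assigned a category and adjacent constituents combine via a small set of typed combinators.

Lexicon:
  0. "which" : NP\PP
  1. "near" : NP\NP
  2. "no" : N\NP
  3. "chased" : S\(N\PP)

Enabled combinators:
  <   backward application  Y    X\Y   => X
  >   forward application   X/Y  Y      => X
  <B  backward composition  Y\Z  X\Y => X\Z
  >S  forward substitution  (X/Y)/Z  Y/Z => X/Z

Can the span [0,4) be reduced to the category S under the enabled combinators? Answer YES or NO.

YES

[0,4] S   <
  [0,3] N\PP   <B
    [0,1] "which" : NP\PP
    [1,3] N\NP   <B
      [1,2] "near" : NP\NP
      [2,3] "no" : N\NP
  [3,4] "chased" : S\(N\PP)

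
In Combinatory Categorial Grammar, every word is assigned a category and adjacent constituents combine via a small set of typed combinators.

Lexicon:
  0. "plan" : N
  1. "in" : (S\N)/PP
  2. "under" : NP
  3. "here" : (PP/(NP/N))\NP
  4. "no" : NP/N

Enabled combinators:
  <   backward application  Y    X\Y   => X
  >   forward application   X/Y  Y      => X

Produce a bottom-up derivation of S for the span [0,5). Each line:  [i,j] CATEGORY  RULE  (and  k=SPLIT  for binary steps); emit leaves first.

[0,5] S   <
  [0,1] "plan" : N
  [1,5] S\N   >
    [1,2] "in" : (S\N)/PP
    [2,5] PP   >
      [2,4] PP/(NP/N)   <
        [2,3] "under" : NP
        [3,4] "here" : (PP/(NP/N))\NP
      [4,5] "no" : NP/N

[0,1] N  lex  "plan"
[1,2] (S\N)/PP  lex  "in"
[2,3] NP  lex  "under"
[3,4] (PP/(NP/N))\NP  lex  "here"
[2,4] PP/(NP/N)  <  k=3
[4,5] NP/N  lex  "no"
[2,5] PP  >  k=4
[1,5] S\N  >  k=2
[0,5] S  <  k=1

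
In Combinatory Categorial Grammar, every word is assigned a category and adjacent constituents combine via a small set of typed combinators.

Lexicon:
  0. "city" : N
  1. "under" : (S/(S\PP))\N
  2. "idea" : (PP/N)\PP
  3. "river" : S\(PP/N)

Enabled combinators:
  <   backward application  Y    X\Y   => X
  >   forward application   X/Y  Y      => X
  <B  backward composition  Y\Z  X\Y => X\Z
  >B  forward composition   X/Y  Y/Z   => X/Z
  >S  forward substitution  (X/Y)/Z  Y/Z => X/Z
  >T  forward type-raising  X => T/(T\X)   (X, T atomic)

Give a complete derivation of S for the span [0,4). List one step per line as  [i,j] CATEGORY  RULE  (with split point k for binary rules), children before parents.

[0,4] S   >
  [0,2] S/(S\PP)   <
    [0,1] "city" : N
    [1,2] "under" : (S/(S\PP))\N
  [2,4] S\PP   <B
    [2,3] "idea" : (PP/N)\PP
    [3,4] "river" : S\(PP/N)

[0,1] N  lex  "city"
[1,2] (S/(S\PP))\N  lex  "under"
[0,2] S/(S\PP)  <  k=1
[2,3] (PP/N)\PP  lex  "idea"
[3,4] S\(PP/N)  lex  "river"
[2,4] S\PP  <B  k=3
[0,4] S  >  k=2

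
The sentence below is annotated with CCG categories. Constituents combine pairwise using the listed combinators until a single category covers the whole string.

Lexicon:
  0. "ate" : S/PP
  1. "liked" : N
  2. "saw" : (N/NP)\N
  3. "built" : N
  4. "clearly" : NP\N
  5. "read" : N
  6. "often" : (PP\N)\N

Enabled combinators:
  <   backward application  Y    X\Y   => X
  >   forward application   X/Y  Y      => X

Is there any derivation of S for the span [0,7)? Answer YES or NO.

YES

[0,7] S   >
  [0,1] "ate" : S/PP
  [1,7] PP   <
    [1,5] N   >
      [1,3] N/NP   <
        [1,2] "liked" : N
        [2,3] "saw" : (N/NP)\N
      [3,5] NP   <
        [3,4] "built" : N
        [4,5] "clearly" : NP\N
    [5,7] PP\N   <
      [5,6] "read" : N
      [6,7] "often" : (PP\N)\N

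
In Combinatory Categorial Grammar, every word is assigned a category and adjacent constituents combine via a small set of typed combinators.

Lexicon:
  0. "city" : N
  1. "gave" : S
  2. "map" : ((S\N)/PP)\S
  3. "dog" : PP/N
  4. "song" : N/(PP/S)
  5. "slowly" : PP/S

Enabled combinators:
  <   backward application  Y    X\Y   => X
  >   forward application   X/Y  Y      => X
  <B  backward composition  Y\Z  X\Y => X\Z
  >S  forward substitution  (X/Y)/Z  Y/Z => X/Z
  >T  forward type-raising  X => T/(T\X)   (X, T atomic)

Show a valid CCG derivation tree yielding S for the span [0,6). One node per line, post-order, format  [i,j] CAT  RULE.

[0,1] N  lex  "city"
[0,1] S/(S\N)  >T
[1,2] S  lex  "gave"
[2,3] ((S\N)/PP)\S  lex  "map"
[1,3] (S\N)/PP  <  k=2
[3,4] PP/N  lex  "dog"
[4,5] N/(PP/S)  lex  "song"
[5,6] PP/S  lex  "slowly"
[4,6] N  >  k=5
[3,6] PP  >  k=4
[1,6] S\N  >  k=3
[0,6] S  >  k=1

[0,6] S   >
  [0,1] S/(S\N)   >T
    [0,1] "city" : N
  [1,6] S\N   >
    [1,3] (S\N)/PP   <
      [1,2] "gave" : S
      [2,3] "map" : ((S\N)/PP)\S
    [3,6] PP   >
      [3,4] "dog" : PP/N
      [4,6] N   >
        [4,5] "song" : N/(PP/S)
        [5,6] "slowly" : PP/S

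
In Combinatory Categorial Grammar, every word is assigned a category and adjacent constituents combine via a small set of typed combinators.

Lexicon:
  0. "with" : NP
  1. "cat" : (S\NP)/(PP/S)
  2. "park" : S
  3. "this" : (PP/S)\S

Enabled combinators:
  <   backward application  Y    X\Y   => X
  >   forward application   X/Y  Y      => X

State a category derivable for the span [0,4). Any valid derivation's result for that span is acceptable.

S

[0,4] S   <
  [0,1] "with" : NP
  [1,4] S\NP   >
    [1,2] "cat" : (S\NP)/(PP/S)
    [2,4] PP/S   <
      [2,3] "park" : S
      [3,4] "this" : (PP/S)\S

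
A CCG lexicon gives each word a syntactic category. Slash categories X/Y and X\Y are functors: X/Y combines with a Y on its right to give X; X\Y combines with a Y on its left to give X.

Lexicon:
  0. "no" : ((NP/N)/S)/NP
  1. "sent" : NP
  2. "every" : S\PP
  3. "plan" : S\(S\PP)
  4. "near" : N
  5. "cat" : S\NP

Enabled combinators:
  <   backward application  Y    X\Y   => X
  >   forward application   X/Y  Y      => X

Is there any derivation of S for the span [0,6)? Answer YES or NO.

YES

[0,6] S   <
  [0,5] NP   >
    [0,4] NP/N   >
      [0,2] (NP/N)/S   >
        [0,1] "no" : ((NP/N)/S)/NP
        [1,2] "sent" : NP
      [2,4] S   <
        [2,3] "every" : S\PP
        [3,4] "plan" : S\(S\PP)
    [4,5] "near" : N
  [5,6] "cat" : S\NP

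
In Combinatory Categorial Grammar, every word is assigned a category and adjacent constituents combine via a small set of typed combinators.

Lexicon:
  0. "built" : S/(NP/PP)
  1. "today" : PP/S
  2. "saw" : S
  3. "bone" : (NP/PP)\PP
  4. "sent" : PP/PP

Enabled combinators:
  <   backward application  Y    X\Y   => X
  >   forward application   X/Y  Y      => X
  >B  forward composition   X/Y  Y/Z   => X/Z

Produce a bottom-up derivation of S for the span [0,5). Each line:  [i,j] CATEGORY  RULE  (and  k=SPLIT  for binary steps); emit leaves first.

[0,1] S/(NP/PP)  lex  "built"
[1,2] PP/S  lex  "today"
[2,3] S  lex  "saw"
[1,3] PP  >  k=2
[3,4] (NP/PP)\PP  lex  "bone"
[1,4] NP/PP  <  k=3
[4,5] PP/PP  lex  "sent"
[1,5] NP/PP  >B  k=4
[0,5] S  >  k=1

[0,5] S   >
  [0,1] "built" : S/(NP/PP)
  [1,5] NP/PP   >B
    [1,4] NP/PP   <
      [1,3] PP   >
        [1,2] "today" : PP/S
        [2,3] "saw" : S
      [3,4] "bone" : (NP/PP)\PP
    [4,5] "sent" : PP/PP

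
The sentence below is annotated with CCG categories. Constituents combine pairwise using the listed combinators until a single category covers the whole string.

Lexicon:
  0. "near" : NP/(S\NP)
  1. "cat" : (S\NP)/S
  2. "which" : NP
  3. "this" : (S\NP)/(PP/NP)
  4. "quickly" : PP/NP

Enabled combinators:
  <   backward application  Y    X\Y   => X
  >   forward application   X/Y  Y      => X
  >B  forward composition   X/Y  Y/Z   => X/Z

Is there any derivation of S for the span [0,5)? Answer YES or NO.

NO

NP/(S\NP) (S\NP)/S NP (S\NP)/(PP/NP) PP/NP
CKY chart[0,5] = {NP}; S ∉ chart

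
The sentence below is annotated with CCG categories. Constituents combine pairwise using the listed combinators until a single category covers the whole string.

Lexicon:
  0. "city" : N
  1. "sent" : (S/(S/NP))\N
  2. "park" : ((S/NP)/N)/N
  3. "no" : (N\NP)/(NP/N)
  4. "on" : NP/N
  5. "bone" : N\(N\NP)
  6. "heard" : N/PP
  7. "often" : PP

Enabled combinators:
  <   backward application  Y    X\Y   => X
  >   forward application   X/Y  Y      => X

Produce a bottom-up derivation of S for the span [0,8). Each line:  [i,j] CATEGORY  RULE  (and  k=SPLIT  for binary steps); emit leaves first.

[0,8] S   >
  [0,2] S/(S/NP)   <
    [0,1] "city" : N
    [1,2] "sent" : (S/(S/NP))\N
  [2,8] S/NP   >
    [2,6] (S/NP)/N   >
      [2,3] "park" : ((S/NP)/N)/N
      [3,6] N   <
        [3,5] N\NP   >
          [3,4] "no" : (N\NP)/(NP/N)
          [4,5] "on" : NP/N
        [5,6] "bone" : N\(N\NP)
    [6,8] N   >
      [6,7] "heard" : N/PP
      [7,8] "often" : PP

[0,1] N  lex  "city"
[1,2] (S/(S/NP))\N  lex  "sent"
[0,2] S/(S/NP)  <  k=1
[2,3] ((S/NP)/N)/N  lex  "park"
[3,4] (N\NP)/(NP/N)  lex  "no"
[4,5] NP/N  lex  "on"
[3,5] N\NP  >  k=4
[5,6] N\(N\NP)  lex  "bone"
[3,6] N  <  k=5
[2,6] (S/NP)/N  >  k=3
[6,7] N/PP  lex  "heard"
[7,8] PP  lex  "often"
[6,8] N  >  k=7
[2,8] S/NP  >  k=6
[0,8] S  >  k=2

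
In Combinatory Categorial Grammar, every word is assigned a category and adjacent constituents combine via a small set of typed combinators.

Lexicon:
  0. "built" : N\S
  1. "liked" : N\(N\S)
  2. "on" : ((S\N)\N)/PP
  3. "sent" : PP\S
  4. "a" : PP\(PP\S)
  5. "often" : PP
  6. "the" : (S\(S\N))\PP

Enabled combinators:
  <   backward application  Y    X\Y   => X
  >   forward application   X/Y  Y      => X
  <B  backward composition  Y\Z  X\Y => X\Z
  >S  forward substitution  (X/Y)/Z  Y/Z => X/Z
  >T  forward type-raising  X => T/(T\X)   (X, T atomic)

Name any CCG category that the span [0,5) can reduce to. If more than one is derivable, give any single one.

[0,7] S   <
  [0,5] S\N   <
    [0,2] N   <
      [0,1] "built" : N\S
      [1,2] "liked" : N\(N\S)
    [2,5] (S\N)\N   >
      [2,3] "on" : ((S\N)\N)/PP
      [3,5] PP   <
        [3,4] "sent" : PP\S
        [4,5] "a" : PP\(PP\S)
  [5,7] S\(S\N)   <
    [5,6] "often" : PP
    [6,7] "the" : (S\(S\N))\PP

S\N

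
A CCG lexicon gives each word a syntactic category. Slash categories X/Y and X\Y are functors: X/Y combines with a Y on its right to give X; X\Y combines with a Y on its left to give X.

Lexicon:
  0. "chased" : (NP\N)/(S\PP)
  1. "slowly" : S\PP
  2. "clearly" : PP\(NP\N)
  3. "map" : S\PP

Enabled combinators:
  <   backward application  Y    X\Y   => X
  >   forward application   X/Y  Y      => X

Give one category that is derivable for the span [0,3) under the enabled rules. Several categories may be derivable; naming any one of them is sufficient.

PP

[0,4] S   <
  [0,3] PP   <
    [0,2] NP\N   >
      [0,1] "chased" : (NP\N)/(S\PP)
      [1,2] "slowly" : S\PP
    [2,3] "clearly" : PP\(NP\N)
  [3,4] "map" : S\PP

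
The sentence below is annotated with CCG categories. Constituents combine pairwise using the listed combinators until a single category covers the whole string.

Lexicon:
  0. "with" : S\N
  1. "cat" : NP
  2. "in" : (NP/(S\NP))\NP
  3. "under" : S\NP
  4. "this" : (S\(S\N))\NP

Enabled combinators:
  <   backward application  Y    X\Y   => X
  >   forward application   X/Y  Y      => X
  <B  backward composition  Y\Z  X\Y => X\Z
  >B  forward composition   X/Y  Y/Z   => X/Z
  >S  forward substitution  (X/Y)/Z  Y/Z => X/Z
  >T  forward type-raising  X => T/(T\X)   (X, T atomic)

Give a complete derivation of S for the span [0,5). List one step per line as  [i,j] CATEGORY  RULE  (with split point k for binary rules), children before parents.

[0,5] S   <
  [0,1] "with" : S\N
  [1,5] S\(S\N)   <
    [1,4] NP   >
      [1,3] NP/(S\NP)   <
        [1,2] "cat" : NP
        [2,3] "in" : (NP/(S\NP))\NP
      [3,4] "under" : S\NP
    [4,5] "this" : (S\(S\N))\NP

[0,1] S\N  lex  "with"
[1,2] NP  lex  "cat"
[2,3] (NP/(S\NP))\NP  lex  "in"
[1,3] NP/(S\NP)  <  k=2
[3,4] S\NP  lex  "under"
[1,4] NP  >  k=3
[4,5] (S\(S\N))\NP  lex  "this"
[1,5] S\(S\N)  <  k=4
[0,5] S  <  k=1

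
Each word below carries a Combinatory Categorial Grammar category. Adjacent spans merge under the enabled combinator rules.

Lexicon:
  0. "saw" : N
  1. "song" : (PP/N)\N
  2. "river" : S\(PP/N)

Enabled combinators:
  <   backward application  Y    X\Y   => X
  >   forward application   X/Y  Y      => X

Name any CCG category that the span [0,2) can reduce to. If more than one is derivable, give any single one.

[0,3] S   <
  [0,2] PP/N   <
    [0,1] "saw" : N
    [1,2] "song" : (PP/N)\N
  [2,3] "river" : S\(PP/N)

PP/N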